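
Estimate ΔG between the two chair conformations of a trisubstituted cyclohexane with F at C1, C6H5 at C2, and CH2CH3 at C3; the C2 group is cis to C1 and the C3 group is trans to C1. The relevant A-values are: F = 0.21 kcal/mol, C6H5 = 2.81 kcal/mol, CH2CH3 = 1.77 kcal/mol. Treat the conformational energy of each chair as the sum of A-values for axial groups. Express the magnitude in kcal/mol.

4.37 kcal/mol

Chair I (fluoro axial, phenyl equatorial, ethyl equatorial): E = 0.21 kcal/mol.
Chair II (fluoro equatorial, phenyl axial, ethyl axial): E = 4.58 kcal/mol.
ΔE = 4.58 − 0.21 = 4.37 kcal/mol; chair I is more stable.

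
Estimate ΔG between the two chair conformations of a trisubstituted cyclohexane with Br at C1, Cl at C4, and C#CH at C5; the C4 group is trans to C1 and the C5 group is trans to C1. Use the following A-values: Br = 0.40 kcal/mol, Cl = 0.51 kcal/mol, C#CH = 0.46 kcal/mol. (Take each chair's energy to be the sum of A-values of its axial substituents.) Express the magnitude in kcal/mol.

0.45 kcal/mol

Chair I (bromo axial, chloro axial, ethynyl equatorial): E = 0.91 kcal/mol.
Chair II (bromo equatorial, chloro equatorial, ethynyl axial): E = 0.46 kcal/mol.
ΔE = 0.91 − 0.46 = 0.45 kcal/mol; chair II is more stable.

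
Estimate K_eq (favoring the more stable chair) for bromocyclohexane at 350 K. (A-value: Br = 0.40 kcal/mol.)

One chair has the bromo group axial (E = 0.40 kcal/mol) and the other has it equatorial (E = 0).
ΔG = 0.40 kcal/mol between the two chairs.
K = exp(ΔG/RT) with R = 1.987×10⁻³ kcal mol⁻¹ K⁻¹ and T = 350 K gives K ≈ 1.78.

K ≈ 1.78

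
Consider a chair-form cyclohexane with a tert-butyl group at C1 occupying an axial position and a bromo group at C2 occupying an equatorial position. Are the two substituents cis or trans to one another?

C1 and C2 have opposite parity, so their axial bonds point in opposite directions.
With opposite-parity carbons, two substituents on the same face are one axial and one equatorial; opposite faces give both axial or both equatorial.
Here the groups are axial/equatorial → same face → cis.

cis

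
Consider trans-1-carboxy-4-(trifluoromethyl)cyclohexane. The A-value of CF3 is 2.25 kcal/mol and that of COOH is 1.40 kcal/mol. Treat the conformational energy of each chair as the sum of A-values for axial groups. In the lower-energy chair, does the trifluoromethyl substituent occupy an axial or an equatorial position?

C1 and C4 have opposite parity, so for the trans isomer the two substituents are e,e in one chair and a,a in the other.
Chair I (trifluoromethyl axial, carboxyl axial): E = 3.65 kcal/mol.
Chair II (trifluoromethyl equatorial, carboxyl equatorial): E = 0.00 kcal/mol.
Chair II is the more stable (lower-energy) conformer, and in that chair the trifluoromethyl group is equatorial.

equatorial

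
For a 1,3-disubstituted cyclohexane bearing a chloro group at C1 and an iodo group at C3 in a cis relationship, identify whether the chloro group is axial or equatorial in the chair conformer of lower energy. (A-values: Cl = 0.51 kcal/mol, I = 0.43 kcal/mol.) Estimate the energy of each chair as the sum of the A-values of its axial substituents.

C1 and C3 have the same parity, so for the cis isomer the two substituents are e,e in one chair and a,a in the other.
Chair I (chloro axial, iodo axial): E = 0.94 kcal/mol.
Chair II (chloro equatorial, iodo equatorial): E = 0.00 kcal/mol.
Chair II is the more stable (lower-energy) conformer, and in that chair the chloro group is equatorial.

equatorial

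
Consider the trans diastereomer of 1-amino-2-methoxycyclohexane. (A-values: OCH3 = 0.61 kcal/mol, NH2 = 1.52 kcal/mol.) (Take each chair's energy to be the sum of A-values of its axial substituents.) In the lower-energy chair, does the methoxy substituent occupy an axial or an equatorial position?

equatorial

C1 and C2 have opposite parity, so for the trans isomer the two substituents are e,e in one chair and a,a in the other.
Chair I (methoxy axial, amino axial): E = 2.13 kcal/mol.
Chair II (methoxy equatorial, amino equatorial): E = 0.00 kcal/mol.
Chair II is the more stable (lower-energy) conformer, and in that chair the methoxy group is equatorial.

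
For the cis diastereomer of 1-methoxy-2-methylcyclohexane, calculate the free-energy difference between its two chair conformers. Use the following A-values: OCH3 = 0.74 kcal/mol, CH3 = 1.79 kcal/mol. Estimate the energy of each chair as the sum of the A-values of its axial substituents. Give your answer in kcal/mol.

1.05 kcal/mol

C1 and C2 have opposite parity, so for the cis isomer the two substituents are one axial and one equatorial in each chair.
Chair I (methoxy axial, methyl equatorial): E = 0.74 kcal/mol.
Chair II (methoxy equatorial, methyl axial): E = 1.79 kcal/mol.
ΔE = 1.79 − 0.74 = 1.05 kcal/mol; chair I is more stable.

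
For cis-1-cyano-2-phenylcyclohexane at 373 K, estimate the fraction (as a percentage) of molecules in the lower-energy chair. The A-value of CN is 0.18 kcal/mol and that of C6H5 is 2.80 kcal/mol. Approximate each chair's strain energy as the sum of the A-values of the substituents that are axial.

C1 and C2 have opposite parity, so for the cis isomer the two substituents are one axial and one equatorial in each chair.
Chair I (cyano axial, phenyl equatorial): E = 0.18 kcal/mol; chair II (cyano equatorial, phenyl axial): E = 2.80 kcal/mol.
ΔG = 2.62 kcal/mol between the two chairs.
K = exp(ΔG/RT) with R = 1.987×10⁻³ kcal mol⁻¹ K⁻¹ and T = 373 K gives K ≈ 34.3.
Fraction in the lower-energy chair = K/(K+1) = 97.2%.

97.2%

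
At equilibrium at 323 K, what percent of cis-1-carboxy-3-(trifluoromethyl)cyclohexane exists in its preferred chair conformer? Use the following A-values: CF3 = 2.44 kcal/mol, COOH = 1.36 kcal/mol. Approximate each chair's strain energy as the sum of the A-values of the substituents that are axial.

99.7%

C1 and C3 have the same parity, so for the cis isomer the two substituents are e,e in one chair and a,a in the other.
Chair I (trifluoromethyl axial, carboxyl axial): E = 3.80 kcal/mol; chair II (trifluoromethyl equatorial, carboxyl equatorial): E = 0.00 kcal/mol.
ΔG = 3.80 kcal/mol between the two chairs.
K = exp(ΔG/RT) with R = 1.987×10⁻³ kcal mol⁻¹ K⁻¹ and T = 323 K gives K ≈ 373.
Fraction in the lower-energy chair = K/(K+1) = 99.7%.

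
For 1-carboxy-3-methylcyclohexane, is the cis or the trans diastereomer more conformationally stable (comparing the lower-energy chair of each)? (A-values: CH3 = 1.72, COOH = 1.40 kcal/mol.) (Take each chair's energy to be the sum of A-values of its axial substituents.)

At 1,3 positions (parity same): cis → (e,e or a,a); trans → (a,e or e,a).
Best chair for cis: E = 0.00 kcal/mol; best chair for trans: E = 1.40 kcal/mol.
The cis isomer is lower by 1.40 kcal/mol.

cis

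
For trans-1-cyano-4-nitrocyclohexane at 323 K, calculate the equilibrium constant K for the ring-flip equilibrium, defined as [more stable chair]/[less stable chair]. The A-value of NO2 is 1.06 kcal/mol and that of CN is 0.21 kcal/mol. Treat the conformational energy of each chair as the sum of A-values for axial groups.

C1 and C4 have opposite parity, so for the trans isomer the two substituents are e,e in one chair and a,a in the other.
Chair I (nitro axial, cyano axial): E = 1.27 kcal/mol; chair II (nitro equatorial, cyano equatorial): E = 0.00 kcal/mol.
ΔG = 1.27 kcal/mol between the two chairs.
K = exp(ΔG/RT) with R = 1.987×10⁻³ kcal mol⁻¹ K⁻¹ and T = 323 K gives K ≈ 7.23.

K ≈ 7.23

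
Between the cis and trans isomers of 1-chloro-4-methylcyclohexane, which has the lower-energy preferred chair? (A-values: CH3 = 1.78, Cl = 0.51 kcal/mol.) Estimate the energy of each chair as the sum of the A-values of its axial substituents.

trans

At 1,4 positions (parity opposite): cis → (a,e or e,a); trans → (e,e or a,a).
Best chair for cis: E = 0.51 kcal/mol; best chair for trans: E = 0.00 kcal/mol.
The trans isomer is lower by 0.51 kcal/mol.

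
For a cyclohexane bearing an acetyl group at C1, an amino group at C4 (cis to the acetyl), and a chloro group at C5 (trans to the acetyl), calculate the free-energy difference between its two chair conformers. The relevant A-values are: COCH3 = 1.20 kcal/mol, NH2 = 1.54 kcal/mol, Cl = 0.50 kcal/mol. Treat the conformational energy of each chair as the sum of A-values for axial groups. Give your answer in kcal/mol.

0.84 kcal/mol

Chair I (acetyl axial, amino equatorial, chloro equatorial): E = 1.20 kcal/mol.
Chair II (acetyl equatorial, amino axial, chloro axial): E = 2.04 kcal/mol.
ΔE = 2.04 − 1.20 = 0.84 kcal/mol; chair I is more stable.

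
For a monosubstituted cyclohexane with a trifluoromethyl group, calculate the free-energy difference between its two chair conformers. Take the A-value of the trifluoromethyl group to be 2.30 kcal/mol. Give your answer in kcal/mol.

A monosubstituted cyclohexane has one chair with the trifluoromethyl group axial (E = A = 2.30 kcal/mol) and one with it equatorial (E = 0).
ΔE = 2.30 − 0 = 2.30 kcal/mol.

2.30 kcal/mol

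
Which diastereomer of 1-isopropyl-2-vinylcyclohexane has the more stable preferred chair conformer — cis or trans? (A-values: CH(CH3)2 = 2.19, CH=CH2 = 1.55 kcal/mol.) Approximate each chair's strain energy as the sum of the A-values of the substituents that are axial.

trans

At 1,2 positions (parity opposite): cis → (a,e or e,a); trans → (e,e or a,a).
Best chair for cis: E = 1.55 kcal/mol; best chair for trans: E = 0.00 kcal/mol.
The trans isomer is lower by 1.55 kcal/mol.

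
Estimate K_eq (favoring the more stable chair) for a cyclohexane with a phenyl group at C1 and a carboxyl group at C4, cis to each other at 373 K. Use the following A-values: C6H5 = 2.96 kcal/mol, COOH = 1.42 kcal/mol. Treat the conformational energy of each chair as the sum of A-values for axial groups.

C1 and C4 have opposite parity, so for the cis isomer the two substituents are one axial and one equatorial in each chair.
Chair I (phenyl axial, carboxyl equatorial): E = 2.96 kcal/mol; chair II (phenyl equatorial, carboxyl axial): E = 1.42 kcal/mol.
ΔG = 1.54 kcal/mol between the two chairs.
K = exp(ΔG/RT) with R = 1.987×10⁻³ kcal mol⁻¹ K⁻¹ and T = 373 K gives K ≈ 7.99.

K ≈ 7.99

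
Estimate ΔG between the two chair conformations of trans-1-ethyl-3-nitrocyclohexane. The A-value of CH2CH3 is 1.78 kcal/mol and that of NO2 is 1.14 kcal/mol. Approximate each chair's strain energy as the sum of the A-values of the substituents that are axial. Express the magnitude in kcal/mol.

C1 and C3 have the same parity, so for the trans isomer the two substituents are one axial and one equatorial in each chair.
Chair I (ethyl axial, nitro equatorial): E = 1.78 kcal/mol.
Chair II (ethyl equatorial, nitro axial): E = 1.14 kcal/mol.
ΔE = 1.78 − 1.14 = 0.64 kcal/mol; chair II is more stable.

0.64 kcal/mol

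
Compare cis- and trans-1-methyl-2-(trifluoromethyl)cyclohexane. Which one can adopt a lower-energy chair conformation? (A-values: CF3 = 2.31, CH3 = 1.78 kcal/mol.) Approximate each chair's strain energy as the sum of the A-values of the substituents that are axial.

trans

At 1,2 positions (parity opposite): cis → (a,e or e,a); trans → (e,e or a,a).
Best chair for cis: E = 1.78 kcal/mol; best chair for trans: E = 0.00 kcal/mol.
The trans isomer is lower by 1.78 kcal/mol.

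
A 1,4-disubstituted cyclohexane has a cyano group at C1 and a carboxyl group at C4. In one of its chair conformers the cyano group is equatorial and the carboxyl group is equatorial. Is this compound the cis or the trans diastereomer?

C1 and C4 have opposite parity, so their axial bonds point in opposite directions.
With opposite-parity carbons, two substituents on the same face are one axial and one equatorial; opposite faces give both axial or both equatorial.
Here the groups are equatorial/equatorial → opposite face → trans.

trans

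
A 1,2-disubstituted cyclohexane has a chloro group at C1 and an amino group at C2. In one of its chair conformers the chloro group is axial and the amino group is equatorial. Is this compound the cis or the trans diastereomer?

cis

C1 and C2 have opposite parity, so their axial bonds point in opposite directions.
With opposite-parity carbons, two substituents on the same face are one axial and one equatorial; opposite faces give both axial or both equatorial.
Here the groups are axial/equatorial → same face → cis.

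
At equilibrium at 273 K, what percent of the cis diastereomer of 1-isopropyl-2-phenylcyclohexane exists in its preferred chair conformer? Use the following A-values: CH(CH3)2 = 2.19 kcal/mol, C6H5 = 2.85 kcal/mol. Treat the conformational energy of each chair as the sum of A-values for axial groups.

C1 and C2 have opposite parity, so for the cis isomer the two substituents are one axial and one equatorial in each chair.
Chair I (isopropyl axial, phenyl equatorial): E = 2.19 kcal/mol; chair II (isopropyl equatorial, phenyl axial): E = 2.85 kcal/mol.
ΔG = 0.66 kcal/mol between the two chairs.
K = exp(ΔG/RT) with R = 1.987×10⁻³ kcal mol⁻¹ K⁻¹ and T = 273 K gives K ≈ 3.38.
Fraction in the lower-energy chair = K/(K+1) = 77.1%.

77.1%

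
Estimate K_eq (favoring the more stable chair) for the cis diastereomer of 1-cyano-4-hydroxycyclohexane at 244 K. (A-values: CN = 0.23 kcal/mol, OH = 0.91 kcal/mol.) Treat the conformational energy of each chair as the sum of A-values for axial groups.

C1 and C4 have opposite parity, so for the cis isomer the two substituents are one axial and one equatorial in each chair.
Chair I (cyano axial, hydroxyl equatorial): E = 0.23 kcal/mol; chair II (cyano equatorial, hydroxyl axial): E = 0.91 kcal/mol.
ΔG = 0.68 kcal/mol between the two chairs.
K = exp(ΔG/RT) with R = 1.987×10⁻³ kcal mol⁻¹ K⁻¹ and T = 244 K gives K ≈ 4.07.

K ≈ 4.07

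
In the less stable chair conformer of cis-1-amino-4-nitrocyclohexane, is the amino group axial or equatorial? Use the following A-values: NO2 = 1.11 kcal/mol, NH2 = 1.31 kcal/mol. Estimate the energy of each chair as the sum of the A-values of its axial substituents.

C1 and C4 have opposite parity, so for the cis isomer the two substituents are one axial and one equatorial in each chair.
Chair I (nitro axial, amino equatorial): E = 1.11 kcal/mol.
Chair II (nitro equatorial, amino axial): E = 1.31 kcal/mol.
Chair II is the less stable (higher-energy) conformer, and in that chair the amino group is axial.

axial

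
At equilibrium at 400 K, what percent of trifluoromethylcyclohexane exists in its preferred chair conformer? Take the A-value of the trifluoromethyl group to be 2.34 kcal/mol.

One chair has the trifluoromethyl group axial (E = 2.34 kcal/mol) and the other has it equatorial (E = 0).
ΔG = 2.34 kcal/mol between the two chairs.
K = exp(ΔG/RT) with R = 1.987×10⁻³ kcal mol⁻¹ K⁻¹ and T = 400 K gives K ≈ 19.
Fraction in the lower-energy chair = K/(K+1) = 95.0%.

95.0%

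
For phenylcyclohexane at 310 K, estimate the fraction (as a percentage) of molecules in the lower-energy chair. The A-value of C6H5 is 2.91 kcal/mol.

99.1%

One chair has the phenyl group axial (E = 2.91 kcal/mol) and the other has it equatorial (E = 0).
ΔG = 2.91 kcal/mol between the two chairs.
K = exp(ΔG/RT) with R = 1.987×10⁻³ kcal mol⁻¹ K⁻¹ and T = 310 K gives K ≈ 113.
Fraction in the lower-energy chair = K/(K+1) = 99.1%.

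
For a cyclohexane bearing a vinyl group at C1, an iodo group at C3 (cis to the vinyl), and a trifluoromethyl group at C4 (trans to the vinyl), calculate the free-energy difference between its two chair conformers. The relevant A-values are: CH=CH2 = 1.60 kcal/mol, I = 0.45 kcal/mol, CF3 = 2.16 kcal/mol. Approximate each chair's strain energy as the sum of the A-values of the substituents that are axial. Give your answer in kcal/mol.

Chair I (vinyl axial, iodo axial, trifluoromethyl axial): E = 4.21 kcal/mol.
Chair II (vinyl equatorial, iodo equatorial, trifluoromethyl equatorial): E = 0.00 kcal/mol.
ΔE = 4.21 − 0.00 = 4.21 kcal/mol; chair II is more stable.

4.21 kcal/mol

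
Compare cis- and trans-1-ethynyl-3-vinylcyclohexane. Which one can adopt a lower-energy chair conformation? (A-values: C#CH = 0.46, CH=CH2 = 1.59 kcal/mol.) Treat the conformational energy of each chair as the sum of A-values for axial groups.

cis

At 1,3 positions (parity same): cis → (e,e or a,a); trans → (a,e or e,a).
Best chair for cis: E = 0.00 kcal/mol; best chair for trans: E = 0.46 kcal/mol.
The cis isomer is lower by 0.46 kcal/mol.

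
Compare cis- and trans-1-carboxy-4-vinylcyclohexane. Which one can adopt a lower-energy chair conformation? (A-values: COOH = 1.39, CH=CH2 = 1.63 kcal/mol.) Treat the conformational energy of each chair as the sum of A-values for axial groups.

trans

At 1,4 positions (parity opposite): cis → (a,e or e,a); trans → (e,e or a,a).
Best chair for cis: E = 1.39 kcal/mol; best chair for trans: E = 0.00 kcal/mol.
The trans isomer is lower by 1.39 kcal/mol.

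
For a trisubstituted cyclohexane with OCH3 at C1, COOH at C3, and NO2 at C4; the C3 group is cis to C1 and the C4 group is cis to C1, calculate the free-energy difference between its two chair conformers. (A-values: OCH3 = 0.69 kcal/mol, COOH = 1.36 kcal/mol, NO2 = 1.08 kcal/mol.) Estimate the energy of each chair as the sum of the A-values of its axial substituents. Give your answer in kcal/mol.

Chair I (methoxy axial, carboxyl axial, nitro equatorial): E = 2.05 kcal/mol.
Chair II (methoxy equatorial, carboxyl equatorial, nitro axial): E = 1.08 kcal/mol.
ΔE = 2.05 − 1.08 = 0.97 kcal/mol; chair II is more stable.

0.97 kcal/mol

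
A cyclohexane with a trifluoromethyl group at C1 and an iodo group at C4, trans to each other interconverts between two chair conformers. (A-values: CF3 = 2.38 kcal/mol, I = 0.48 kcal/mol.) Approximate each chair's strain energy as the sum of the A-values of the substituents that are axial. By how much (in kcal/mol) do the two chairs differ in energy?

C1 and C4 have opposite parity, so for the trans isomer the two substituents are e,e in one chair and a,a in the other.
Chair I (trifluoromethyl axial, iodo axial): E = 2.86 kcal/mol.
Chair II (trifluoromethyl equatorial, iodo equatorial): E = 0.00 kcal/mol.
ΔE = 2.86 − 0.00 = 2.86 kcal/mol; chair II is more stable.

2.86 kcal/mol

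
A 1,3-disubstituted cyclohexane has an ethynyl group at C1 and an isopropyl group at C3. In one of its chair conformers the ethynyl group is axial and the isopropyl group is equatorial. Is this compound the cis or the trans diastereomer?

C1 and C3 have the same parity, so their axial bonds point in the same direction.
With same-parity carbons, two substituents on the same face are both axial or both equatorial; opposite faces give one of each.
Here the groups are axial/equatorial → opposite face → trans.

trans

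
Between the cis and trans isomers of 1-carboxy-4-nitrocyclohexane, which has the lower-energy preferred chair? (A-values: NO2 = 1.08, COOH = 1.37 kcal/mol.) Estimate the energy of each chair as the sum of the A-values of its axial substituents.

At 1,4 positions (parity opposite): cis → (a,e or e,a); trans → (e,e or a,a).
Best chair for cis: E = 1.08 kcal/mol; best chair for trans: E = 0.00 kcal/mol.
The trans isomer is lower by 1.08 kcal/mol.

trans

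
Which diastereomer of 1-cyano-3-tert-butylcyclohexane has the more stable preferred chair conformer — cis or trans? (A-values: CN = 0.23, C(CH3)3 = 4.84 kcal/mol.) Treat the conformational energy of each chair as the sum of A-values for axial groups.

cis

At 1,3 positions (parity same): cis → (e,e or a,a); trans → (a,e or e,a).
Best chair for cis: E = 0.00 kcal/mol; best chair for trans: E = 0.23 kcal/mol.
The cis isomer is lower by 0.23 kcal/mol.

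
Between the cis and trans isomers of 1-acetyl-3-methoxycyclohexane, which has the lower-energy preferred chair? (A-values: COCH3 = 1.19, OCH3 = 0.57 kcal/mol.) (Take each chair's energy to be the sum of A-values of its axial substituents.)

At 1,3 positions (parity same): cis → (e,e or a,a); trans → (a,e or e,a).
Best chair for cis: E = 0.00 kcal/mol; best chair for trans: E = 0.57 kcal/mol.
The cis isomer is lower by 0.57 kcal/mol.

cis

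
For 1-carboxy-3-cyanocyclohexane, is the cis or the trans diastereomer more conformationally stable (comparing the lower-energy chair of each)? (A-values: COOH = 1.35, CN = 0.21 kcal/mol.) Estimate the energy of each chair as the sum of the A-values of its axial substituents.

cis

At 1,3 positions (parity same): cis → (e,e or a,a); trans → (a,e or e,a).
Best chair for cis: E = 0.00 kcal/mol; best chair for trans: E = 0.21 kcal/mol.
The cis isomer is lower by 0.21 kcal/mol.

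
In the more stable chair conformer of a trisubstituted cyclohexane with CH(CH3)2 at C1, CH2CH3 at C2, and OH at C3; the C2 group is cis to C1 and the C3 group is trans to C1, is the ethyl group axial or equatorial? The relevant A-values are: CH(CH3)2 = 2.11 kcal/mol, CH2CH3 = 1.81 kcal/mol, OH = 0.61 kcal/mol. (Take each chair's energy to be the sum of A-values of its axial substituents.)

Chair I (isopropyl axial, ethyl equatorial, hydroxyl equatorial): E = 2.11 kcal/mol.
Chair II (isopropyl equatorial, ethyl axial, hydroxyl axial): E = 2.42 kcal/mol.
Chair I is the more stable (lower-energy) conformer, and in that chair the ethyl group is equatorial.

equatorial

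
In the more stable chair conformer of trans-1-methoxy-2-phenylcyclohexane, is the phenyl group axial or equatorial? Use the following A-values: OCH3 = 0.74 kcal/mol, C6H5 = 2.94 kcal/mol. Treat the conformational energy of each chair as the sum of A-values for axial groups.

equatorial

C1 and C2 have opposite parity, so for the trans isomer the two substituents are e,e in one chair and a,a in the other.
Chair I (methoxy axial, phenyl axial): E = 3.68 kcal/mol.
Chair II (methoxy equatorial, phenyl equatorial): E = 0.00 kcal/mol.
Chair II is the more stable (lower-energy) conformer, and in that chair the phenyl group is equatorial.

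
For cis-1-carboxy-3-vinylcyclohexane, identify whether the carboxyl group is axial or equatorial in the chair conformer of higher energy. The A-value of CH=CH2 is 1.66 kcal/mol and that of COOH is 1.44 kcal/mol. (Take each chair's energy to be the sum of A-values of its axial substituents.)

axial

C1 and C3 have the same parity, so for the cis isomer the two substituents are e,e in one chair and a,a in the other.
Chair I (vinyl axial, carboxyl axial): E = 3.10 kcal/mol.
Chair II (vinyl equatorial, carboxyl equatorial): E = 0.00 kcal/mol.
Chair I is the less stable (higher-energy) conformer, and in that chair the carboxyl group is axial.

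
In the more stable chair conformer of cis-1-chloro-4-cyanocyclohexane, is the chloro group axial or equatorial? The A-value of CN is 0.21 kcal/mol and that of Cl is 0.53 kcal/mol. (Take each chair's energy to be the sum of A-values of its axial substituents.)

equatorial

C1 and C4 have opposite parity, so for the cis isomer the two substituents are one axial and one equatorial in each chair.
Chair I (cyano axial, chloro equatorial): E = 0.21 kcal/mol.
Chair II (cyano equatorial, chloro axial): E = 0.53 kcal/mol.
Chair I is the more stable (lower-energy) conformer, and in that chair the chloro group is equatorial.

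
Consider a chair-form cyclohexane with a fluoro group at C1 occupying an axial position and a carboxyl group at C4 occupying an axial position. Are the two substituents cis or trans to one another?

trans

C1 and C4 have opposite parity, so their axial bonds point in opposite directions.
With opposite-parity carbons, two substituents on the same face are one axial and one equatorial; opposite faces give both axial or both equatorial.
Here the groups are axial/axial → opposite face → trans.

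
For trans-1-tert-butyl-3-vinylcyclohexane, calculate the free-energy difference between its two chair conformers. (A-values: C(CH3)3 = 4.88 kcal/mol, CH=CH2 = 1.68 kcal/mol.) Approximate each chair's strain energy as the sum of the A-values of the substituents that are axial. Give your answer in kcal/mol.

C1 and C3 have the same parity, so for the trans isomer the two substituents are one axial and one equatorial in each chair.
Chair I (tert-butyl axial, vinyl equatorial): E = 4.88 kcal/mol.
Chair II (tert-butyl equatorial, vinyl axial): E = 1.68 kcal/mol.
ΔE = 4.88 − 1.68 = 3.20 kcal/mol; chair II is more stable.

3.20 kcal/mol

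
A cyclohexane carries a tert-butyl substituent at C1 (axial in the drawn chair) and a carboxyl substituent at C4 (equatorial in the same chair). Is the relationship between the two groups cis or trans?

cis

C1 and C4 have opposite parity, so their axial bonds point in opposite directions.
With opposite-parity carbons, two substituents on the same face are one axial and one equatorial; opposite faces give both axial or both equatorial.
Here the groups are axial/equatorial → same face → cis.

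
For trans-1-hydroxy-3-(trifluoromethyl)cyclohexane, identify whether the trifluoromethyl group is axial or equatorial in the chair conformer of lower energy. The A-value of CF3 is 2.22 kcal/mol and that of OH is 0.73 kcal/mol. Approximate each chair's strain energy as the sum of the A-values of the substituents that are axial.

C1 and C3 have the same parity, so for the trans isomer the two substituents are one axial and one equatorial in each chair.
Chair I (trifluoromethyl axial, hydroxyl equatorial): E = 2.22 kcal/mol.
Chair II (trifluoromethyl equatorial, hydroxyl axial): E = 0.73 kcal/mol.
Chair II is the more stable (lower-energy) conformer, and in that chair the trifluoromethyl group is equatorial.

equatorial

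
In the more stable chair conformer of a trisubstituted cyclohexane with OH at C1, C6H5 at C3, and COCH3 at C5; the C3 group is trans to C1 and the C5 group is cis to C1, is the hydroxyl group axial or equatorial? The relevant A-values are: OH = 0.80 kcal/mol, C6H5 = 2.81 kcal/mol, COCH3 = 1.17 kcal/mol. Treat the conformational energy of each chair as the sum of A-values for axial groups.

Chair I (hydroxyl axial, phenyl equatorial, acetyl axial): E = 1.97 kcal/mol.
Chair II (hydroxyl equatorial, phenyl axial, acetyl equatorial): E = 2.81 kcal/mol.
Chair I is the more stable (lower-energy) conformer, and in that chair the hydroxyl group is axial.

axial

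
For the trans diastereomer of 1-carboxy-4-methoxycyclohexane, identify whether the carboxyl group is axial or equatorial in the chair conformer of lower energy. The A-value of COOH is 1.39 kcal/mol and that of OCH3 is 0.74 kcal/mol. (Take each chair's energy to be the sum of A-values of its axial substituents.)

C1 and C4 have opposite parity, so for the trans isomer the two substituents are e,e in one chair and a,a in the other.
Chair I (carboxyl axial, methoxy axial): E = 2.13 kcal/mol.
Chair II (carboxyl equatorial, methoxy equatorial): E = 0.00 kcal/mol.
Chair II is the more stable (lower-energy) conformer, and in that chair the carboxyl group is equatorial.

equatorial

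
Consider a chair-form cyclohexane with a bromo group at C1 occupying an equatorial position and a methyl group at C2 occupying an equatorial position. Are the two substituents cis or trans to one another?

C1 and C2 have opposite parity, so their axial bonds point in opposite directions.
With opposite-parity carbons, two substituents on the same face are one axial and one equatorial; opposite faces give both axial or both equatorial.
Here the groups are equatorial/equatorial → opposite face → trans.

trans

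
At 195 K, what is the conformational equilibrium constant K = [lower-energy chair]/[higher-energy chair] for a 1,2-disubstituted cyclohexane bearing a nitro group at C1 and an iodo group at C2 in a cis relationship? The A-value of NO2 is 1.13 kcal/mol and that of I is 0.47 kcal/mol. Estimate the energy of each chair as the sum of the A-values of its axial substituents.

K ≈ 5.49

C1 and C2 have opposite parity, so for the cis isomer the two substituents are one axial and one equatorial in each chair.
Chair I (nitro axial, iodo equatorial): E = 1.13 kcal/mol; chair II (nitro equatorial, iodo axial): E = 0.47 kcal/mol.
ΔG = 0.66 kcal/mol between the two chairs.
K = exp(ΔG/RT) with R = 1.987×10⁻³ kcal mol⁻¹ K⁻¹ and T = 195 K gives K ≈ 5.49.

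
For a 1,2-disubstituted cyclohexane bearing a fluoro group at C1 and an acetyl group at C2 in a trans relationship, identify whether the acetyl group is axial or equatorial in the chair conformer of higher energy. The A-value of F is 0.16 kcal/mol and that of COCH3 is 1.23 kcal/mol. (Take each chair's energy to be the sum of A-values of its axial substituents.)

C1 and C2 have opposite parity, so for the trans isomer the two substituents are e,e in one chair and a,a in the other.
Chair I (fluoro axial, acetyl axial): E = 1.39 kcal/mol.
Chair II (fluoro equatorial, acetyl equatorial): E = 0.00 kcal/mol.
Chair I is the less stable (higher-energy) conformer, and in that chair the acetyl group is axial.

axial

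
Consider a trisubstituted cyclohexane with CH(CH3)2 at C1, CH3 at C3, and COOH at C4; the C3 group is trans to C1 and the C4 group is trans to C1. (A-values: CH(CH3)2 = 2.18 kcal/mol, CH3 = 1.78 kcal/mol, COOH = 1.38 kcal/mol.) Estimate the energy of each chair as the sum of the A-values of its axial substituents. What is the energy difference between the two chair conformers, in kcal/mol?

Chair I (isopropyl axial, methyl equatorial, carboxyl axial): E = 3.56 kcal/mol.
Chair II (isopropyl equatorial, methyl axial, carboxyl equatorial): E = 1.78 kcal/mol.
ΔE = 3.56 − 1.78 = 1.78 kcal/mol; chair II is more stable.

1.78 kcal/mol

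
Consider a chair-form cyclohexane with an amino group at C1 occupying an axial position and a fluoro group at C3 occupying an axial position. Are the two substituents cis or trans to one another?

cis

C1 and C3 have the same parity, so their axial bonds point in the same direction.
With same-parity carbons, two substituents on the same face are both axial or both equatorial; opposite faces give one of each.
Here the groups are axial/axial → same face → cis.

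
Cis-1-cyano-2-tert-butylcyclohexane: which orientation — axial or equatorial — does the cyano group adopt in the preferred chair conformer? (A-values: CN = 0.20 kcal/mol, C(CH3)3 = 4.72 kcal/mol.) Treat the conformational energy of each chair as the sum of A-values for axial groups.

C1 and C2 have opposite parity, so for the cis isomer the two substituents are one axial and one equatorial in each chair.
Chair I (cyano axial, tert-butyl equatorial): E = 0.20 kcal/mol.
Chair II (cyano equatorial, tert-butyl axial): E = 4.72 kcal/mol.
Chair I is the more stable (lower-energy) conformer, and in that chair the cyano group is axial.

axial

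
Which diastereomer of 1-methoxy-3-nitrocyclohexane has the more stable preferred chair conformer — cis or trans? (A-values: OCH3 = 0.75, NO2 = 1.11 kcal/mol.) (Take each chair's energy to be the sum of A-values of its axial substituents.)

At 1,3 positions (parity same): cis → (e,e or a,a); trans → (a,e or e,a).
Best chair for cis: E = 0.00 kcal/mol; best chair for trans: E = 0.75 kcal/mol.
The cis isomer is lower by 0.75 kcal/mol.

cis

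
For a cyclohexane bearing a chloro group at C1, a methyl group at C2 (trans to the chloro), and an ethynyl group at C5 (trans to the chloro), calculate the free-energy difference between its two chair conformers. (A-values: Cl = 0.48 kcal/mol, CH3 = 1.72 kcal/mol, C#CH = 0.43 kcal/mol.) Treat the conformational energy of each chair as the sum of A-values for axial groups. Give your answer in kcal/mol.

1.77 kcal/mol

Chair I (chloro axial, methyl axial, ethynyl equatorial): E = 2.20 kcal/mol.
Chair II (chloro equatorial, methyl equatorial, ethynyl axial): E = 0.43 kcal/mol.
ΔE = 2.20 − 0.43 = 1.77 kcal/mol; chair II is more stable.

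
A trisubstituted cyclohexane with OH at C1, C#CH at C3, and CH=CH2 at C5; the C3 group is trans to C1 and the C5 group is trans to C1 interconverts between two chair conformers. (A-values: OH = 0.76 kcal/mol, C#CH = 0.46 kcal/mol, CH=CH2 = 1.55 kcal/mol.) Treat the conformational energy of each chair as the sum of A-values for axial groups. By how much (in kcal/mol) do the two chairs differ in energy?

1.25 kcal/mol

Chair I (hydroxyl axial, ethynyl equatorial, vinyl equatorial): E = 0.76 kcal/mol.
Chair II (hydroxyl equatorial, ethynyl axial, vinyl axial): E = 2.01 kcal/mol.
ΔE = 2.01 − 0.76 = 1.25 kcal/mol; chair I is more stable.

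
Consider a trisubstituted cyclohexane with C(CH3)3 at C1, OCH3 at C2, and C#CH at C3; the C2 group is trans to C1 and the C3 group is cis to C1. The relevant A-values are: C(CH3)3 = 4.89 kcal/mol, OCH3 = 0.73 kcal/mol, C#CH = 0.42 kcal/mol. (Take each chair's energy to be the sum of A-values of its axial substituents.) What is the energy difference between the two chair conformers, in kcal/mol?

Chair I (tert-butyl axial, methoxy axial, ethynyl axial): E = 6.04 kcal/mol.
Chair II (tert-butyl equatorial, methoxy equatorial, ethynyl equatorial): E = 0.00 kcal/mol.
ΔE = 6.04 − 0.00 = 6.04 kcal/mol; chair II is more stable.

6.04 kcal/mol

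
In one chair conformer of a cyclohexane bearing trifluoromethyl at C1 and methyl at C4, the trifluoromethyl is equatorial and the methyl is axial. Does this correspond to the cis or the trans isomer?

C1 and C4 have opposite parity, so their axial bonds point in opposite directions.
With opposite-parity carbons, two substituents on the same face are one axial and one equatorial; opposite faces give both axial or both equatorial.
Here the groups are equatorial/axial → same face → cis.

cis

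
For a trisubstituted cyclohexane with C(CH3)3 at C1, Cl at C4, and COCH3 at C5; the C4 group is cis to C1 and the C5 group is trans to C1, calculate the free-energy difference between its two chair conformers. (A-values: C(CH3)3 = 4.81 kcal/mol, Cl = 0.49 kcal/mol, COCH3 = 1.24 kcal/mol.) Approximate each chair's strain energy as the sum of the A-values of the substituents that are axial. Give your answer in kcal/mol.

3.08 kcal/mol

Chair I (tert-butyl axial, chloro equatorial, acetyl equatorial): E = 4.81 kcal/mol.
Chair II (tert-butyl equatorial, chloro axial, acetyl axial): E = 1.73 kcal/mol.
ΔE = 4.81 − 1.73 = 3.08 kcal/mol; chair II is more stable.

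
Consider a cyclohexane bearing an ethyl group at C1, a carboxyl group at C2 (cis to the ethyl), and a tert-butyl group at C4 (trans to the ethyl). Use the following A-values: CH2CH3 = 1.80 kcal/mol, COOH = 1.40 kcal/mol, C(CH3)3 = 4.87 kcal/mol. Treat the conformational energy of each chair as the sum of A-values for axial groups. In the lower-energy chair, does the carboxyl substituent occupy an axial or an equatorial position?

Chair I (ethyl axial, carboxyl equatorial, tert-butyl axial): E = 6.67 kcal/mol.
Chair II (ethyl equatorial, carboxyl axial, tert-butyl equatorial): E = 1.40 kcal/mol.
Chair II is the more stable (lower-energy) conformer, and in that chair the carboxyl group is axial.

axial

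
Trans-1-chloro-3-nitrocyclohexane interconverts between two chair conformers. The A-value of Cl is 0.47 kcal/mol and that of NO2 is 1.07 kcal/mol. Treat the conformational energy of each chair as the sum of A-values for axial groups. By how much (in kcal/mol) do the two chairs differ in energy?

0.60 kcal/mol

C1 and C3 have the same parity, so for the trans isomer the two substituents are one axial and one equatorial in each chair.
Chair I (chloro axial, nitro equatorial): E = 0.47 kcal/mol.
Chair II (chloro equatorial, nitro axial): E = 1.07 kcal/mol.
ΔE = 1.07 − 0.47 = 0.60 kcal/mol; chair I is more stable.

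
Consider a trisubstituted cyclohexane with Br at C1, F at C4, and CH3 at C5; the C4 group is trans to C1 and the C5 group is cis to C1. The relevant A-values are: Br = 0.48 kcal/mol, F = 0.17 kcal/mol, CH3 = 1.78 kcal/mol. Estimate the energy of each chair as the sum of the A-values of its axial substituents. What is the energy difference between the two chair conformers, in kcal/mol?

Chair I (bromo axial, fluoro axial, methyl axial): E = 2.43 kcal/mol.
Chair II (bromo equatorial, fluoro equatorial, methyl equatorial): E = 0.00 kcal/mol.
ΔE = 2.43 − 0.00 = 2.43 kcal/mol; chair II is more stable.

2.43 kcal/mol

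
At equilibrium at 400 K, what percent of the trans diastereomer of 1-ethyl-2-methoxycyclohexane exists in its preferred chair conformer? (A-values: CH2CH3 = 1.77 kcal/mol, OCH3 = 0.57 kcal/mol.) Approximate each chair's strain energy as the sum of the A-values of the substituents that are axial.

C1 and C2 have opposite parity, so for the trans isomer the two substituents are e,e in one chair and a,a in the other.
Chair I (ethyl axial, methoxy axial): E = 2.34 kcal/mol; chair II (ethyl equatorial, methoxy equatorial): E = 0.00 kcal/mol.
ΔG = 2.34 kcal/mol between the two chairs.
K = exp(ΔG/RT) with R = 1.987×10⁻³ kcal mol⁻¹ K⁻¹ and T = 400 K gives K ≈ 19.
Fraction in the lower-energy chair = K/(K+1) = 95.0%.

95.0%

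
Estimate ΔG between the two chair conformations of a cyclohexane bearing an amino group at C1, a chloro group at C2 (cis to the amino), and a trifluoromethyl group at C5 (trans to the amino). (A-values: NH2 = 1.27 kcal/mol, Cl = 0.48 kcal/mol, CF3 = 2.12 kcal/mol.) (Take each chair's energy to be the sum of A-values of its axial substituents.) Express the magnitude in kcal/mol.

1.33 kcal/mol

Chair I (amino axial, chloro equatorial, trifluoromethyl equatorial): E = 1.27 kcal/mol.
Chair II (amino equatorial, chloro axial, trifluoromethyl axial): E = 2.60 kcal/mol.
ΔE = 2.60 − 1.27 = 1.33 kcal/mol; chair I is more stable.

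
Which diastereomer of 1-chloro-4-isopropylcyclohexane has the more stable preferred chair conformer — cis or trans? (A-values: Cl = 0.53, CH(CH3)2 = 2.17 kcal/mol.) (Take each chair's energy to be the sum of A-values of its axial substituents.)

At 1,4 positions (parity opposite): cis → (a,e or e,a); trans → (e,e or a,a).
Best chair for cis: E = 0.53 kcal/mol; best chair for trans: E = 0.00 kcal/mol.
The trans isomer is lower by 0.53 kcal/mol.

trans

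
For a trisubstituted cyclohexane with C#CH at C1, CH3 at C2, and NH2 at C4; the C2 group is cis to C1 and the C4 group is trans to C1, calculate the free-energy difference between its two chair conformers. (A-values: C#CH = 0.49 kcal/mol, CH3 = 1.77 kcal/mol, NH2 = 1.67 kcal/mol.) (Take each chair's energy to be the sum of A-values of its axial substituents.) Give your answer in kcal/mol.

0.39 kcal/mol

Chair I (ethynyl axial, methyl equatorial, amino axial): E = 2.16 kcal/mol.
Chair II (ethynyl equatorial, methyl axial, amino equatorial): E = 1.77 kcal/mol.
ΔE = 2.16 − 1.77 = 0.39 kcal/mol; chair II is more stable.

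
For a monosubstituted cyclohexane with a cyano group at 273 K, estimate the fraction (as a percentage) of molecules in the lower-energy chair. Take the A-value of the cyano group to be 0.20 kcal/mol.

One chair has the cyano group axial (E = 0.20 kcal/mol) and the other has it equatorial (E = 0).
ΔG = 0.20 kcal/mol between the two chairs.
K = exp(ΔG/RT) with R = 1.987×10⁻³ kcal mol⁻¹ K⁻¹ and T = 273 K gives K ≈ 1.45.
Fraction in the lower-energy chair = K/(K+1) = 59.1%.

59.1%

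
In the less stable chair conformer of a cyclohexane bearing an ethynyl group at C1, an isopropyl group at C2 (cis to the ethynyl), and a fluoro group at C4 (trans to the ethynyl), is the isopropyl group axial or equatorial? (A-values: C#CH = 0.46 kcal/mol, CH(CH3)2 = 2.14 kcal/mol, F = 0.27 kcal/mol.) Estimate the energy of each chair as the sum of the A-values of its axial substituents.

axial

Chair I (ethynyl axial, isopropyl equatorial, fluoro axial): E = 0.73 kcal/mol.
Chair II (ethynyl equatorial, isopropyl axial, fluoro equatorial): E = 2.14 kcal/mol.
Chair II is the less stable (higher-energy) conformer, and in that chair the isopropyl group is axial.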